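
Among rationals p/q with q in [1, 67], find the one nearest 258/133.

97/50

Expand x = 258/133 as a continued fraction with the Euclidean algorithm:
  258 = 1*133 + 125, so a_0 = 1.
  133 = 1*125 + 8, so a_1 = 1.
  125 = 15*8 + 5, so a_2 = 15.
  8 = 1*5 + 3, so a_3 = 1.
  5 = 1*3 + 2, so a_4 = 1.
  3 = 1*2 + 1, so a_5 = 1.
  2 = 2*1 + 0, so a_6 = 2.
so x = [1; 1, 15, 1, 1, 1, 2].
Convergents (p_i = a_i*p_{i-1} + p_{i-2}, q_i = a_i*q_{i-1} + q_{i-2} with p_{-2}=0, p_{-1}=1, q_{-2}=1, q_{-1}=0), until the denominator exceeds 67:
  i=0: a_0=1, p_0 = 1*1 + 0 = 1, q_0 = 1*0 + 1 = 1.
  i=1: a_1=1, p_1 = 1*1 + 1 = 2, q_1 = 1*1 + 0 = 1.
  i=2: a_2=15, p_2 = 15*2 + 1 = 31, q_2 = 15*1 + 1 = 16.
  i=3: a_3=1, p_3 = 1*31 + 2 = 33, q_3 = 1*16 + 1 = 17.
  i=4: a_4=1, p_4 = 1*33 + 31 = 64, q_4 = 1*17 + 16 = 33.
  i=5: a_5=1, p_5 = 1*64 + 33 = 97, q_5 = 1*33 + 17 = 50.
  i=6: a_6=2, p_6 = 2*97 + 64 = 258, q_6 = 2*50 + 33 = 133.
q_6 = 133 > 67, so the last convergent with denominator <= 67 is p_5/q_5 = 97/50.
The closest fraction with denominator <= 67 is either p_5/q_5 or the intermediate fraction (k*p_5 + p_4)/(k*q_5 + q_4) with the largest k >= 1 whose denominator stays <= 67; these approach x as k grows, and every other convergent or intermediate fraction in range is farther away.
Largest k: floor((67 - q_4)/q_5) = floor((67 - 33)/50) = 0.
Since k = 0, no intermediate fraction beyond p_5/q_5 has denominator <= 67, so the convergent 97/50 is the closest (its error is |258*50 - 97*133|/(133*50) = 1/6650).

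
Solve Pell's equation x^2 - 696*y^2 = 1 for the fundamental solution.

First expand sqrt(696) as a continued fraction. With x_i = (sqrt(696) + m_i)/d_i and (m_0, d_0) = (0, 1): a_0 = floor(sqrt(696)) = 26, since 26^2 = 676 <= 696 < 729 = 27^2.
Iterate m_{i+1} = d_i*a_i - m_i, d_{i+1} = (696 - m_{i+1}^2)/d_i, a_{i+1} = floor((a_0 + m_{i+1})/d_{i+1}):
  m_1 = 1*26 - 0 = 26, d_1 = (696 - 26^2)/1 = 20/1 = 20, a_1 = floor((26 + 26)/20) = 2.
  m_2 = 20*2 - 26 = 14, d_2 = (696 - 14^2)/20 = 500/20 = 25, a_2 = floor((26 + 14)/25) = 1.
  m_3 = 25*1 - 14 = 11, d_3 = (696 - 11^2)/25 = 575/25 = 23, a_3 = floor((26 + 11)/23) = 1.
  m_4 = 23*1 - 11 = 12, d_4 = (696 - 12^2)/23 = 552/23 = 24, a_4 = floor((26 + 12)/24) = 1.
  m_5 = 24*1 - 12 = 12, d_5 = (696 - 12^2)/24 = 552/24 = 23, a_5 = floor((26 + 12)/23) = 1.
  m_6 = 23*1 - 12 = 11, d_6 = (696 - 11^2)/23 = 575/23 = 25, a_6 = floor((26 + 11)/25) = 1.
  m_7 = 25*1 - 11 = 14, d_7 = (696 - 14^2)/25 = 500/25 = 20, a_7 = floor((26 + 14)/20) = 2.
  m_8 = 20*2 - 14 = 26, d_8 = (696 - 26^2)/20 = 20/20 = 1, a_8 = floor((26 + 26)/1) = 52.
  m_9 = 1*52 - 26 = 26, d_9 = (696 - 26^2)/1 = 20/1 = 20: (m_9, d_9) = (m_1, d_1) = (26, 20), so from here the quotients repeat a_1, ..., a_8; the period length is 8.
So sqrt(696) = [26; (2, 1, 1, 1, 1, 1, 2, 52)] with period length k = 8.
k is even, so the fundamental solution of x^2 - 696y^2 = 1 is (p_{k-1}, q_{k-1}) = (p_7, q_7); compute convergents through index 7.
Convergents (p_i = a_i*p_{i-1} + p_{i-2}, q_i = a_i*q_{i-1} + q_{i-2} with p_{-2}=0, p_{-1}=1, q_{-2}=1, q_{-1}=0):
  i=0: a_0=26, p_0 = 26*1 + 0 = 26, q_0 = 26*0 + 1 = 1.
  i=1: a_1=2, p_1 = 2*26 + 1 = 53, q_1 = 2*1 + 0 = 2.
  i=2: a_2=1, p_2 = 1*53 + 26 = 79, q_2 = 1*2 + 1 = 3.
  i=3: a_3=1, p_3 = 1*79 + 53 = 132, q_3 = 1*3 + 2 = 5.
  i=4: a_4=1, p_4 = 1*132 + 79 = 211, q_4 = 1*5 + 3 = 8.
  i=5: a_5=1, p_5 = 1*211 + 132 = 343, q_5 = 1*8 + 5 = 13.
  i=6: a_6=1, p_6 = 1*343 + 211 = 554, q_6 = 1*13 + 8 = 21.
  i=7: a_7=2, p_7 = 2*554 + 343 = 1451, q_7 = 2*21 + 13 = 55.
Check: 1451^2 - 696*55^2 = 2105401 - 2105400 = 1, so (x, y) = (1451, 55) solves the equation, and by the theorem it is the least positive solution.

(x, y) = (1451, 55)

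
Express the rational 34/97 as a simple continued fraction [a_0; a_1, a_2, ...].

[0; 2, 1, 5, 1, 4]

Run the Euclidean algorithm on 34 and 97; the successive quotients are the partial quotients a_0, a_1, ... (each step inverts the fractional part left over by the previous one):
  34 = 0*97 + 34, so a_0 = 0.
  97 = 2*34 + 29, so a_1 = 2.
  34 = 1*29 + 5, so a_2 = 1.
  29 = 5*5 + 4, so a_3 = 5.
  5 = 1*4 + 1, so a_4 = 1.
  4 = 4*1 + 0, so a_5 = 4.
The remainder reaches 0 after 6 divisions, so the expansion has 6 partial quotients, read off in order.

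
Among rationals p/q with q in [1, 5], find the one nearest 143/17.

42/5

Expand x = 143/17 as a continued fraction with the Euclidean algorithm:
  143 = 8*17 + 7, so a_0 = 8.
  17 = 2*7 + 3, so a_1 = 2.
  7 = 2*3 + 1, so a_2 = 2.
  3 = 3*1 + 0, so a_3 = 3.
so x = [8; 2, 2, 3].
Convergents (p_i = a_i*p_{i-1} + p_{i-2}, q_i = a_i*q_{i-1} + q_{i-2} with p_{-2}=0, p_{-1}=1, q_{-2}=1, q_{-1}=0), until the denominator exceeds 5:
  i=0: a_0=8, p_0 = 8*1 + 0 = 8, q_0 = 8*0 + 1 = 1.
  i=1: a_1=2, p_1 = 2*8 + 1 = 17, q_1 = 2*1 + 0 = 2.
  i=2: a_2=2, p_2 = 2*17 + 8 = 42, q_2 = 2*2 + 1 = 5.
  i=3: a_3=3, p_3 = 3*42 + 17 = 143, q_3 = 3*5 + 2 = 17.
q_3 = 17 > 5, so the last convergent with denominator <= 5 is p_2/q_2 = 42/5.
The closest fraction with denominator <= 5 is either p_2/q_2 or the intermediate fraction (k*p_2 + p_1)/(k*q_2 + q_1) with the largest k >= 1 whose denominator stays <= 5; these approach x as k grows, and every other convergent or intermediate fraction in range is farther away.
Largest k: floor((5 - q_1)/q_2) = floor((5 - 2)/5) = 0.
Since k = 0, no intermediate fraction beyond p_2/q_2 has denominator <= 5, so the convergent 42/5 is the closest (its error is |143*5 - 42*17|/(17*5) = 1/85).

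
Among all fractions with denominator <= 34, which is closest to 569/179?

Expand x = 569/179 as a continued fraction with the Euclidean algorithm:
  569 = 3*179 + 32, so a_0 = 3.
  179 = 5*32 + 19, so a_1 = 5.
  32 = 1*19 + 13, so a_2 = 1.
  19 = 1*13 + 6, so a_3 = 1.
  13 = 2*6 + 1, so a_4 = 2.
  6 = 6*1 + 0, so a_5 = 6.
so x = [3; 5, 1, 1, 2, 6].
Convergents (p_i = a_i*p_{i-1} + p_{i-2}, q_i = a_i*q_{i-1} + q_{i-2} with p_{-2}=0, p_{-1}=1, q_{-2}=1, q_{-1}=0), until the denominator exceeds 34:
  i=0: a_0=3, p_0 = 3*1 + 0 = 3, q_0 = 3*0 + 1 = 1.
  i=1: a_1=5, p_1 = 5*3 + 1 = 16, q_1 = 5*1 + 0 = 5.
  i=2: a_2=1, p_2 = 1*16 + 3 = 19, q_2 = 1*5 + 1 = 6.
  i=3: a_3=1, p_3 = 1*19 + 16 = 35, q_3 = 1*6 + 5 = 11.
  i=4: a_4=2, p_4 = 2*35 + 19 = 89, q_4 = 2*11 + 6 = 28.
  i=5: a_5=6, p_5 = 6*89 + 35 = 569, q_5 = 6*28 + 11 = 179.
q_5 = 179 > 34, so the last convergent with denominator <= 34 is p_4/q_4 = 89/28.
The closest fraction with denominator <= 34 is either p_4/q_4 or the intermediate fraction (k*p_4 + p_3)/(k*q_4 + q_3) with the largest k >= 1 whose denominator stays <= 34; these approach x as k grows, and every other convergent or intermediate fraction in range is farther away.
Largest k: floor((34 - q_3)/q_4) = floor((34 - 11)/28) = 0.
Since k = 0, no intermediate fraction beyond p_4/q_4 has denominator <= 34, so the convergent 89/28 is the closest (its error is |569*28 - 89*179|/(179*28) = 1/5012).

89/28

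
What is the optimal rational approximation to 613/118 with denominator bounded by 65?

213/41

Expand x = 613/118 as a continued fraction with the Euclidean algorithm:
  613 = 5*118 + 23, so a_0 = 5.
  118 = 5*23 + 3, so a_1 = 5.
  23 = 7*3 + 2, so a_2 = 7.
  3 = 1*2 + 1, so a_3 = 1.
  2 = 2*1 + 0, so a_4 = 2.
so x = [5; 5, 7, 1, 2].
Convergents (p_i = a_i*p_{i-1} + p_{i-2}, q_i = a_i*q_{i-1} + q_{i-2} with p_{-2}=0, p_{-1}=1, q_{-2}=1, q_{-1}=0), until the denominator exceeds 65:
  i=0: a_0=5, p_0 = 5*1 + 0 = 5, q_0 = 5*0 + 1 = 1.
  i=1: a_1=5, p_1 = 5*5 + 1 = 26, q_1 = 5*1 + 0 = 5.
  i=2: a_2=7, p_2 = 7*26 + 5 = 187, q_2 = 7*5 + 1 = 36.
  i=3: a_3=1, p_3 = 1*187 + 26 = 213, q_3 = 1*36 + 5 = 41.
  i=4: a_4=2, p_4 = 2*213 + 187 = 613, q_4 = 2*41 + 36 = 118.
q_4 = 118 > 65, so the last convergent with denominator <= 65 is p_3/q_3 = 213/41.
The closest fraction with denominator <= 65 is either p_3/q_3 or the intermediate fraction (k*p_3 + p_2)/(k*q_3 + q_2) with the largest k >= 1 whose denominator stays <= 65; these approach x as k grows, and every other convergent or intermediate fraction in range is farther away.
Largest k: floor((65 - q_2)/q_3) = floor((65 - 36)/41) = 0.
Since k = 0, no intermediate fraction beyond p_3/q_3 has denominator <= 65, so the convergent 213/41 is the closest (its error is |613*41 - 213*118|/(118*41) = 1/4838).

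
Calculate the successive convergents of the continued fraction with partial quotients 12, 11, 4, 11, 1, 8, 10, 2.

12/1, 133/11, 544/45, 6117/506, 6661/551, 59405/4914, 600711/49691, 1260827/104296

Using the convergent recurrence p_i = a_i*p_{i-1} + p_{i-2}, q_i = a_i*q_{i-1} + q_{i-2} with p_{-2}=0, p_{-1}=1, q_{-2}=1, q_{-1}=0:
  i=0: a_0=12, p_0 = 12*1 + 0 = 12, q_0 = 12*0 + 1 = 1.
  i=1: a_1=11, p_1 = 11*12 + 1 = 133, q_1 = 11*1 + 0 = 11.
  i=2: a_2=4, p_2 = 4*133 + 12 = 544, q_2 = 4*11 + 1 = 45.
  i=3: a_3=11, p_3 = 11*544 + 133 = 6117, q_3 = 11*45 + 11 = 506.
  i=4: a_4=1, p_4 = 1*6117 + 544 = 6661, q_4 = 1*506 + 45 = 551.
  i=5: a_5=8, p_5 = 8*6661 + 6117 = 59405, q_5 = 8*551 + 506 = 4914.
  i=6: a_6=10, p_6 = 10*59405 + 6661 = 600711, q_6 = 10*4914 + 551 = 49691.
  i=7: a_7=2, p_7 = 2*600711 + 59405 = 1260827, q_7 = 2*49691 + 4914 = 104296.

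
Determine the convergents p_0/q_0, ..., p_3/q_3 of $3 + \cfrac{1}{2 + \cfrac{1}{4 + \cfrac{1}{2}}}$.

Using the convergent recurrence p_i = a_i*p_{i-1} + p_{i-2}, q_i = a_i*q_{i-1} + q_{i-2} with p_{-2}=0, p_{-1}=1, q_{-2}=1, q_{-1}=0:
  i=0: a_0=3, p_0 = 3*1 + 0 = 3, q_0 = 3*0 + 1 = 1.
  i=1: a_1=2, p_1 = 2*3 + 1 = 7, q_1 = 2*1 + 0 = 2.
  i=2: a_2=4, p_2 = 4*7 + 3 = 31, q_2 = 4*2 + 1 = 9.
  i=3: a_3=2, p_3 = 2*31 + 7 = 69, q_3 = 2*9 + 2 = 20.

3/1, 7/2, 31/9, 69/20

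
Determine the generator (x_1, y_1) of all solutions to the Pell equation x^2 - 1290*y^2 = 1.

(x, y) = (431, 12)

First expand sqrt(1290) as a continued fraction. With x_i = (sqrt(1290) + m_i)/d_i and (m_0, d_0) = (0, 1): a_0 = floor(sqrt(1290)) = 35, since 35^2 = 1225 <= 1290 < 1296 = 36^2.
Iterate m_{i+1} = d_i*a_i - m_i, d_{i+1} = (1290 - m_{i+1}^2)/d_i, a_{i+1} = floor((a_0 + m_{i+1})/d_{i+1}):
  m_1 = 1*35 - 0 = 35, d_1 = (1290 - 35^2)/1 = 65/1 = 65, a_1 = floor((35 + 35)/65) = 1.
  m_2 = 65*1 - 35 = 30, d_2 = (1290 - 30^2)/65 = 390/65 = 6, a_2 = floor((35 + 30)/6) = 10.
  m_3 = 6*10 - 30 = 30, d_3 = (1290 - 30^2)/6 = 390/6 = 65, a_3 = floor((35 + 30)/65) = 1.
  m_4 = 65*1 - 30 = 35, d_4 = (1290 - 35^2)/65 = 65/65 = 1, a_4 = floor((35 + 35)/1) = 70.
  m_5 = 1*70 - 35 = 35, d_5 = (1290 - 35^2)/1 = 65/1 = 65: (m_5, d_5) = (m_1, d_1) = (35, 65), so from here the quotients repeat a_1, ..., a_4; the period length is 4.
So sqrt(1290) = [35; (1, 10, 1, 70)] with period length k = 4.
k is even, so the fundamental solution of x^2 - 1290y^2 = 1 is (p_{k-1}, q_{k-1}) = (p_3, q_3); compute convergents through index 3.
Convergents (p_i = a_i*p_{i-1} + p_{i-2}, q_i = a_i*q_{i-1} + q_{i-2} with p_{-2}=0, p_{-1}=1, q_{-2}=1, q_{-1}=0):
  i=0: a_0=35, p_0 = 35*1 + 0 = 35, q_0 = 35*0 + 1 = 1.
  i=1: a_1=1, p_1 = 1*35 + 1 = 36, q_1 = 1*1 + 0 = 1.
  i=2: a_2=10, p_2 = 10*36 + 35 = 395, q_2 = 10*1 + 1 = 11.
  i=3: a_3=1, p_3 = 1*395 + 36 = 431, q_3 = 1*11 + 1 = 12.
Check: 431^2 - 1290*12^2 = 185761 - 185760 = 1, so (x, y) = (431, 12) solves the equation, and by the theorem it is the least positive solution.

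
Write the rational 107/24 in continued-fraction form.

[4; 2, 5, 2]

Run the Euclidean algorithm on 107 and 24; the successive quotients are the partial quotients a_0, a_1, ... (each step inverts the fractional part left over by the previous one):
  107 = 4*24 + 11, so a_0 = 4.
  24 = 2*11 + 2, so a_1 = 2.
  11 = 5*2 + 1, so a_2 = 5.
  2 = 2*1 + 0, so a_3 = 2.
The remainder reaches 0 after 4 divisions, so the expansion has 4 partial quotients, read off in order.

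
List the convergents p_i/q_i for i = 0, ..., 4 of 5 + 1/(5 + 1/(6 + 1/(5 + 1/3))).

5/1, 26/5, 161/31, 831/160, 2654/511

Using the convergent recurrence p_i = a_i*p_{i-1} + p_{i-2}, q_i = a_i*q_{i-1} + q_{i-2} with p_{-2}=0, p_{-1}=1, q_{-2}=1, q_{-1}=0:
  i=0: a_0=5, p_0 = 5*1 + 0 = 5, q_0 = 5*0 + 1 = 1.
  i=1: a_1=5, p_1 = 5*5 + 1 = 26, q_1 = 5*1 + 0 = 5.
  i=2: a_2=6, p_2 = 6*26 + 5 = 161, q_2 = 6*5 + 1 = 31.
  i=3: a_3=5, p_3 = 5*161 + 26 = 831, q_3 = 5*31 + 5 = 160.
  i=4: a_4=3, p_4 = 3*831 + 161 = 2654, q_4 = 3*160 + 31 = 511.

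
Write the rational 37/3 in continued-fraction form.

[12; 3]

Run the Euclidean algorithm on 37 and 3; the successive quotients are the partial quotients a_0, a_1, ... (each step inverts the fractional part left over by the previous one):
  37 = 12*3 + 1, so a_0 = 12.
  3 = 3*1 + 0, so a_1 = 3.
The remainder reaches 0 after 2 divisions, so the expansion has 2 partial quotients, read off in order.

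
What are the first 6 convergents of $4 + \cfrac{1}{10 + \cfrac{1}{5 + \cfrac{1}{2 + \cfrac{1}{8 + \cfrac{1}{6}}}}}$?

4/1, 41/10, 209/51, 459/112, 3881/947, 23745/5794

Using the convergent recurrence p_i = a_i*p_{i-1} + p_{i-2}, q_i = a_i*q_{i-1} + q_{i-2} with p_{-2}=0, p_{-1}=1, q_{-2}=1, q_{-1}=0:
  i=0: a_0=4, p_0 = 4*1 + 0 = 4, q_0 = 4*0 + 1 = 1.
  i=1: a_1=10, p_1 = 10*4 + 1 = 41, q_1 = 10*1 + 0 = 10.
  i=2: a_2=5, p_2 = 5*41 + 4 = 209, q_2 = 5*10 + 1 = 51.
  i=3: a_3=2, p_3 = 2*209 + 41 = 459, q_3 = 2*51 + 10 = 112.
  i=4: a_4=8, p_4 = 8*459 + 209 = 3881, q_4 = 8*112 + 51 = 947.
  i=5: a_5=6, p_5 = 6*3881 + 459 = 23745, q_5 = 6*947 + 112 = 5794.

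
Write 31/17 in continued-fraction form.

[1; 1, 4, 1, 2]

Run the Euclidean algorithm on 31 and 17; the successive quotients are the partial quotients a_0, a_1, ... (each step inverts the fractional part left over by the previous one):
  31 = 1*17 + 14, so a_0 = 1.
  17 = 1*14 + 3, so a_1 = 1.
  14 = 4*3 + 2, so a_2 = 4.
  3 = 1*2 + 1, so a_3 = 1.
  2 = 2*1 + 0, so a_4 = 2.
The remainder reaches 0 after 5 divisions, so the expansion has 5 partial quotients, read off in order.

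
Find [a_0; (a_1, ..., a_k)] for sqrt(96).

Write x_i = (sqrt(96) + m_i)/d_i with (m_0, d_0) = (0, 1). a_0 = floor(sqrt(96)) = 9, since 9^2 = 81 <= 96 < 100 = 10^2.
Iterate m_{i+1} = d_i*a_i - m_i, d_{i+1} = (96 - m_{i+1}^2)/d_i, a_{i+1} = floor((a_0 + m_{i+1})/d_{i+1}):
  m_1 = 1*9 - 0 = 9, d_1 = (96 - 9^2)/1 = 15/1 = 15, a_1 = floor((9 + 9)/15) = 1.
  m_2 = 15*1 - 9 = 6, d_2 = (96 - 6^2)/15 = 60/15 = 4, a_2 = floor((9 + 6)/4) = 3.
  m_3 = 4*3 - 6 = 6, d_3 = (96 - 6^2)/4 = 60/4 = 15, a_3 = floor((9 + 6)/15) = 1.
  m_4 = 15*1 - 6 = 9, d_4 = (96 - 9^2)/15 = 15/15 = 1, a_4 = floor((9 + 9)/1) = 18.
  m_5 = 1*18 - 9 = 9, d_5 = (96 - 9^2)/1 = 15/1 = 15: (m_5, d_5) = (m_1, d_1) = (9, 15), so from here the quotients repeat a_1, ..., a_4; the period length is 4.
Hence the expansion of sqrt(96) is a_0 = 9 followed by the repeating block 1, 3, 1, 18 (period 4).

[9; (1, 3, 1, 18)]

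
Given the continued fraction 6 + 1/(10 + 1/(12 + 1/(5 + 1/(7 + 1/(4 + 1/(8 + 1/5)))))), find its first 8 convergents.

6/1, 61/10, 738/121, 3751/615, 26995/4426, 111731/18319, 920843/150978, 4715946/773209

Using the convergent recurrence p_i = a_i*p_{i-1} + p_{i-2}, q_i = a_i*q_{i-1} + q_{i-2} with p_{-2}=0, p_{-1}=1, q_{-2}=1, q_{-1}=0:
  i=0: a_0=6, p_0 = 6*1 + 0 = 6, q_0 = 6*0 + 1 = 1.
  i=1: a_1=10, p_1 = 10*6 + 1 = 61, q_1 = 10*1 + 0 = 10.
  i=2: a_2=12, p_2 = 12*61 + 6 = 738, q_2 = 12*10 + 1 = 121.
  i=3: a_3=5, p_3 = 5*738 + 61 = 3751, q_3 = 5*121 + 10 = 615.
  i=4: a_4=7, p_4 = 7*3751 + 738 = 26995, q_4 = 7*615 + 121 = 4426.
  i=5: a_5=4, p_5 = 4*26995 + 3751 = 111731, q_5 = 4*4426 + 615 = 18319.
  i=6: a_6=8, p_6 = 8*111731 + 26995 = 920843, q_6 = 8*18319 + 4426 = 150978.
  i=7: a_7=5, p_7 = 5*920843 + 111731 = 4715946, q_7 = 5*150978 + 18319 = 773209.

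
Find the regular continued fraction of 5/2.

Run the Euclidean algorithm on 5 and 2; the successive quotients are the partial quotients a_0, a_1, ... (each step inverts the fractional part left over by the previous one):
  5 = 2*2 + 1, so a_0 = 2.
  2 = 2*1 + 0, so a_1 = 2.
The remainder reaches 0 after 2 divisions, so the expansion has 2 partial quotients, read off in order.

[2; 2]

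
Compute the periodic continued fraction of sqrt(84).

Write x_i = (sqrt(84) + m_i)/d_i with (m_0, d_0) = (0, 1). a_0 = floor(sqrt(84)) = 9, since 9^2 = 81 <= 84 < 100 = 10^2.
Iterate m_{i+1} = d_i*a_i - m_i, d_{i+1} = (84 - m_{i+1}^2)/d_i, a_{i+1} = floor((a_0 + m_{i+1})/d_{i+1}):
  m_1 = 1*9 - 0 = 9, d_1 = (84 - 9^2)/1 = 3/1 = 3, a_1 = floor((9 + 9)/3) = 6.
  m_2 = 3*6 - 9 = 9, d_2 = (84 - 9^2)/3 = 3/3 = 1, a_2 = floor((9 + 9)/1) = 18.
  m_3 = 1*18 - 9 = 9, d_3 = (84 - 9^2)/1 = 3/1 = 3: (m_3, d_3) = (m_1, d_1) = (9, 3), so from here the quotients repeat a_1, a_2; the period length is 2.
Hence the expansion of sqrt(84) is a_0 = 9 followed by the repeating block 6, 18 (period 2).

[9; (6, 18)]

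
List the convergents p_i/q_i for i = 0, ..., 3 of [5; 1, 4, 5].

Using the convergent recurrence p_i = a_i*p_{i-1} + p_{i-2}, q_i = a_i*q_{i-1} + q_{i-2} with p_{-2}=0, p_{-1}=1, q_{-2}=1, q_{-1}=0:
  i=0: a_0=5, p_0 = 5*1 + 0 = 5, q_0 = 5*0 + 1 = 1.
  i=1: a_1=1, p_1 = 1*5 + 1 = 6, q_1 = 1*1 + 0 = 1.
  i=2: a_2=4, p_2 = 4*6 + 5 = 29, q_2 = 4*1 + 1 = 5.
  i=3: a_3=5, p_3 = 5*29 + 6 = 151, q_3 = 5*5 + 1 = 26.

5/1, 6/1, 29/5, 151/26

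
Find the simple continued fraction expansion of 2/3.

Run the Euclidean algorithm on 2 and 3; the successive quotients are the partial quotients a_0, a_1, ... (each step inverts the fractional part left over by the previous one):
  2 = 0*3 + 2, so a_0 = 0.
  3 = 1*2 + 1, so a_1 = 1.
  2 = 2*1 + 0, so a_2 = 2.
The remainder reaches 0 after 3 divisions, so the expansion has 3 partial quotients, read off in order.

[0; 1, 2]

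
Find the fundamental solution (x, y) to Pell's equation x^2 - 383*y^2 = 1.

First expand sqrt(383) as a continued fraction. With x_i = (sqrt(383) + m_i)/d_i and (m_0, d_0) = (0, 1): a_0 = floor(sqrt(383)) = 19, since 19^2 = 361 <= 383 < 400 = 20^2.
Iterate m_{i+1} = d_i*a_i - m_i, d_{i+1} = (383 - m_{i+1}^2)/d_i, a_{i+1} = floor((a_0 + m_{i+1})/d_{i+1}):
  m_1 = 1*19 - 0 = 19, d_1 = (383 - 19^2)/1 = 22/1 = 22, a_1 = floor((19 + 19)/22) = 1.
  m_2 = 22*1 - 19 = 3, d_2 = (383 - 3^2)/22 = 374/22 = 17, a_2 = floor((19 + 3)/17) = 1.
  m_3 = 17*1 - 3 = 14, d_3 = (383 - 14^2)/17 = 187/17 = 11, a_3 = floor((19 + 14)/11) = 3.
  m_4 = 11*3 - 14 = 19, d_4 = (383 - 19^2)/11 = 22/11 = 2, a_4 = floor((19 + 19)/2) = 19.
  m_5 = 2*19 - 19 = 19, d_5 = (383 - 19^2)/2 = 22/2 = 11, a_5 = floor((19 + 19)/11) = 3.
  m_6 = 11*3 - 19 = 14, d_6 = (383 - 14^2)/11 = 187/11 = 17, a_6 = floor((19 + 14)/17) = 1.
  m_7 = 17*1 - 14 = 3, d_7 = (383 - 3^2)/17 = 374/17 = 22, a_7 = floor((19 + 3)/22) = 1.
  m_8 = 22*1 - 3 = 19, d_8 = (383 - 19^2)/22 = 22/22 = 1, a_8 = floor((19 + 19)/1) = 38.
  m_9 = 1*38 - 19 = 19, d_9 = (383 - 19^2)/1 = 22/1 = 22: (m_9, d_9) = (m_1, d_1) = (19, 22), so from here the quotients repeat a_1, ..., a_8; the period length is 8.
So sqrt(383) = [19; (1, 1, 3, 19, 3, 1, 1, 38)] with period length k = 8.
k is even, so the fundamental solution of x^2 - 383y^2 = 1 is (p_{k-1}, q_{k-1}) = (p_7, q_7); compute convergents through index 7.
Convergents (p_i = a_i*p_{i-1} + p_{i-2}, q_i = a_i*q_{i-1} + q_{i-2} with p_{-2}=0, p_{-1}=1, q_{-2}=1, q_{-1}=0):
  i=0: a_0=19, p_0 = 19*1 + 0 = 19, q_0 = 19*0 + 1 = 1.
  i=1: a_1=1, p_1 = 1*19 + 1 = 20, q_1 = 1*1 + 0 = 1.
  i=2: a_2=1, p_2 = 1*20 + 19 = 39, q_2 = 1*1 + 1 = 2.
  i=3: a_3=3, p_3 = 3*39 + 20 = 137, q_3 = 3*2 + 1 = 7.
  i=4: a_4=19, p_4 = 19*137 + 39 = 2642, q_4 = 19*7 + 2 = 135.
  i=5: a_5=3, p_5 = 3*2642 + 137 = 8063, q_5 = 3*135 + 7 = 412.
  i=6: a_6=1, p_6 = 1*8063 + 2642 = 10705, q_6 = 1*412 + 135 = 547.
  i=7: a_7=1, p_7 = 1*10705 + 8063 = 18768, q_7 = 1*547 + 412 = 959.
Check: 18768^2 - 383*959^2 = 352237824 - 352237823 = 1, so (x, y) = (18768, 959) solves the equation, and by the theorem it is the least positive solution.

(x, y) = (18768, 959)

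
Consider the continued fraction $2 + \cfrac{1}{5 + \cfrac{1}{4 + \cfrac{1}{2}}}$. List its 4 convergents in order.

2/1, 11/5, 46/21, 103/47

Using the convergent recurrence p_i = a_i*p_{i-1} + p_{i-2}, q_i = a_i*q_{i-1} + q_{i-2} with p_{-2}=0, p_{-1}=1, q_{-2}=1, q_{-1}=0:
  i=0: a_0=2, p_0 = 2*1 + 0 = 2, q_0 = 2*0 + 1 = 1.
  i=1: a_1=5, p_1 = 5*2 + 1 = 11, q_1 = 5*1 + 0 = 5.
  i=2: a_2=4, p_2 = 4*11 + 2 = 46, q_2 = 4*5 + 1 = 21.
  i=3: a_3=2, p_3 = 2*46 + 11 = 103, q_3 = 2*21 + 5 = 47.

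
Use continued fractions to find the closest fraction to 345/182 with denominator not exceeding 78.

127/67

Expand x = 345/182 as a continued fraction with the Euclidean algorithm:
  345 = 1*182 + 163, so a_0 = 1.
  182 = 1*163 + 19, so a_1 = 1.
  163 = 8*19 + 11, so a_2 = 8.
  19 = 1*11 + 8, so a_3 = 1.
  11 = 1*8 + 3, so a_4 = 1.
  8 = 2*3 + 2, so a_5 = 2.
  3 = 1*2 + 1, so a_6 = 1.
  2 = 2*1 + 0, so a_7 = 2.
so x = [1; 1, 8, 1, 1, 2, 1, 2].
Convergents (p_i = a_i*p_{i-1} + p_{i-2}, q_i = a_i*q_{i-1} + q_{i-2} with p_{-2}=0, p_{-1}=1, q_{-2}=1, q_{-1}=0), until the denominator exceeds 78:
  i=0: a_0=1, p_0 = 1*1 + 0 = 1, q_0 = 1*0 + 1 = 1.
  i=1: a_1=1, p_1 = 1*1 + 1 = 2, q_1 = 1*1 + 0 = 1.
  i=2: a_2=8, p_2 = 8*2 + 1 = 17, q_2 = 8*1 + 1 = 9.
  i=3: a_3=1, p_3 = 1*17 + 2 = 19, q_3 = 1*9 + 1 = 10.
  i=4: a_4=1, p_4 = 1*19 + 17 = 36, q_4 = 1*10 + 9 = 19.
  i=5: a_5=2, p_5 = 2*36 + 19 = 91, q_5 = 2*19 + 10 = 48.
  i=6: a_6=1, p_6 = 1*91 + 36 = 127, q_6 = 1*48 + 19 = 67.
  i=7: a_7=2, p_7 = 2*127 + 91 = 345, q_7 = 2*67 + 48 = 182.
q_7 = 182 > 78, so the last convergent with denominator <= 78 is p_6/q_6 = 127/67.
The closest fraction with denominator <= 78 is either p_6/q_6 or the intermediate fraction (k*p_6 + p_5)/(k*q_6 + q_5) with the largest k >= 1 whose denominator stays <= 78; these approach x as k grows, and every other convergent or intermediate fraction in range is farther away.
Largest k: floor((78 - q_5)/q_6) = floor((78 - 48)/67) = 0.
Since k = 0, no intermediate fraction beyond p_6/q_6 has denominator <= 78, so the convergent 127/67 is the closest (its error is |345*67 - 127*182|/(182*67) = 1/12194).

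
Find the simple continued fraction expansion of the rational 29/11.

Run the Euclidean algorithm on 29 and 11; the successive quotients are the partial quotients a_0, a_1, ... (each step inverts the fractional part left over by the previous one):
  29 = 2*11 + 7, so a_0 = 2.
  11 = 1*7 + 4, so a_1 = 1.
  7 = 1*4 + 3, so a_2 = 1.
  4 = 1*3 + 1, so a_3 = 1.
  3 = 3*1 + 0, so a_4 = 3.
The remainder reaches 0 after 5 divisions, so the expansion has 5 partial quotients, read off in order.

[2; 1, 1, 1, 3]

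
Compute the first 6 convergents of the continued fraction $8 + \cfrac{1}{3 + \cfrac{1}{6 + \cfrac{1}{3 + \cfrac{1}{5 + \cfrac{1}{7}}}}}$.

8/1, 25/3, 158/19, 499/60, 2653/319, 19070/2293

Using the convergent recurrence p_i = a_i*p_{i-1} + p_{i-2}, q_i = a_i*q_{i-1} + q_{i-2} with p_{-2}=0, p_{-1}=1, q_{-2}=1, q_{-1}=0:
  i=0: a_0=8, p_0 = 8*1 + 0 = 8, q_0 = 8*0 + 1 = 1.
  i=1: a_1=3, p_1 = 3*8 + 1 = 25, q_1 = 3*1 + 0 = 3.
  i=2: a_2=6, p_2 = 6*25 + 8 = 158, q_2 = 6*3 + 1 = 19.
  i=3: a_3=3, p_3 = 3*158 + 25 = 499, q_3 = 3*19 + 3 = 60.
  i=4: a_4=5, p_4 = 5*499 + 158 = 2653, q_4 = 5*60 + 19 = 319.
  i=5: a_5=7, p_5 = 7*2653 + 499 = 19070, q_5 = 7*319 + 60 = 2293.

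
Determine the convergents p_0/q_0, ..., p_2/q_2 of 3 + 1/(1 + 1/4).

Using the convergent recurrence p_i = a_i*p_{i-1} + p_{i-2}, q_i = a_i*q_{i-1} + q_{i-2} with p_{-2}=0, p_{-1}=1, q_{-2}=1, q_{-1}=0:
  i=0: a_0=3, p_0 = 3*1 + 0 = 3, q_0 = 3*0 + 1 = 1.
  i=1: a_1=1, p_1 = 1*3 + 1 = 4, q_1 = 1*1 + 0 = 1.
  i=2: a_2=4, p_2 = 4*4 + 3 = 19, q_2 = 4*1 + 1 = 5.

3/1, 4/1, 19/5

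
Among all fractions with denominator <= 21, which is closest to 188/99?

19/10

Expand x = 188/99 as a continued fraction with the Euclidean algorithm:
  188 = 1*99 + 89, so a_0 = 1.
  99 = 1*89 + 10, so a_1 = 1.
  89 = 8*10 + 9, so a_2 = 8.
  10 = 1*9 + 1, so a_3 = 1.
  9 = 9*1 + 0, so a_4 = 9.
so x = [1; 1, 8, 1, 9].
Convergents (p_i = a_i*p_{i-1} + p_{i-2}, q_i = a_i*q_{i-1} + q_{i-2} with p_{-2}=0, p_{-1}=1, q_{-2}=1, q_{-1}=0), until the denominator exceeds 21:
  i=0: a_0=1, p_0 = 1*1 + 0 = 1, q_0 = 1*0 + 1 = 1.
  i=1: a_1=1, p_1 = 1*1 + 1 = 2, q_1 = 1*1 + 0 = 1.
  i=2: a_2=8, p_2 = 8*2 + 1 = 17, q_2 = 8*1 + 1 = 9.
  i=3: a_3=1, p_3 = 1*17 + 2 = 19, q_3 = 1*9 + 1 = 10.
  i=4: a_4=9, p_4 = 9*19 + 17 = 188, q_4 = 9*10 + 9 = 99.
q_4 = 99 > 21, so the last convergent with denominator <= 21 is p_3/q_3 = 19/10.
The closest fraction with denominator <= 21 is either p_3/q_3 or the intermediate fraction (k*p_3 + p_2)/(k*q_3 + q_2) with the largest k >= 1 whose denominator stays <= 21; these approach x as k grows, and every other convergent or intermediate fraction in range is farther away.
Largest k: floor((21 - q_2)/q_3) = floor((21 - 9)/10) = 1.
That gives (1*19 + 17)/(1*10 + 9) = 36/19.
Compare the errors: |x - 19/10| = |188*10 - 19*99|/(99*10) = 1/990, and |x - 36/19| = |188*19 - 36*99|/(99*19) = 8/1881.
Cross-multiplying, 1*1881 = 1881 < 7920 = 8*990, so 1/990 is smaller: the convergent 19/10 is closer to x than 36/19.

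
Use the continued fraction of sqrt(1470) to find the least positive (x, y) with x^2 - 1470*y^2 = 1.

First expand sqrt(1470) as a continued fraction. With x_i = (sqrt(1470) + m_i)/d_i and (m_0, d_0) = (0, 1): a_0 = floor(sqrt(1470)) = 38, since 38^2 = 1444 <= 1470 < 1521 = 39^2.
Iterate m_{i+1} = d_i*a_i - m_i, d_{i+1} = (1470 - m_{i+1}^2)/d_i, a_{i+1} = floor((a_0 + m_{i+1})/d_{i+1}):
  m_1 = 1*38 - 0 = 38, d_1 = (1470 - 38^2)/1 = 26/1 = 26, a_1 = floor((38 + 38)/26) = 2.
  m_2 = 26*2 - 38 = 14, d_2 = (1470 - 14^2)/26 = 1274/26 = 49, a_2 = floor((38 + 14)/49) = 1.
  m_3 = 49*1 - 14 = 35, d_3 = (1470 - 35^2)/49 = 245/49 = 5, a_3 = floor((38 + 35)/5) = 14.
  m_4 = 5*14 - 35 = 35, d_4 = (1470 - 35^2)/5 = 245/5 = 49, a_4 = floor((38 + 35)/49) = 1.
  m_5 = 49*1 - 35 = 14, d_5 = (1470 - 14^2)/49 = 1274/49 = 26, a_5 = floor((38 + 14)/26) = 2.
  m_6 = 26*2 - 14 = 38, d_6 = (1470 - 38^2)/26 = 26/26 = 1, a_6 = floor((38 + 38)/1) = 76.
  m_7 = 1*76 - 38 = 38, d_7 = (1470 - 38^2)/1 = 26/1 = 26: (m_7, d_7) = (m_1, d_1) = (38, 26), so from here the quotients repeat a_1, ..., a_6; the period length is 6.
So sqrt(1470) = [38; (2, 1, 14, 1, 2, 76)] with period length k = 6.
k is even, so the fundamental solution of x^2 - 1470y^2 = 1 is (p_{k-1}, q_{k-1}) = (p_5, q_5); compute convergents through index 5.
Convergents (p_i = a_i*p_{i-1} + p_{i-2}, q_i = a_i*q_{i-1} + q_{i-2} with p_{-2}=0, p_{-1}=1, q_{-2}=1, q_{-1}=0):
  i=0: a_0=38, p_0 = 38*1 + 0 = 38, q_0 = 38*0 + 1 = 1.
  i=1: a_1=2, p_1 = 2*38 + 1 = 77, q_1 = 2*1 + 0 = 2.
  i=2: a_2=1, p_2 = 1*77 + 38 = 115, q_2 = 1*2 + 1 = 3.
  i=3: a_3=14, p_3 = 14*115 + 77 = 1687, q_3 = 14*3 + 2 = 44.
  i=4: a_4=1, p_4 = 1*1687 + 115 = 1802, q_4 = 1*44 + 3 = 47.
  i=5: a_5=2, p_5 = 2*1802 + 1687 = 5291, q_5 = 2*47 + 44 = 138.
Check: 5291^2 - 1470*138^2 = 27994681 - 27994680 = 1, so (x, y) = (5291, 138) solves the equation, and by the theorem it is the least positive solution.

(x, y) = (5291, 138)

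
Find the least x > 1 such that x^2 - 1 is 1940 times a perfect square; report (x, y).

(x, y) = (969, 22)

First expand sqrt(1940) as a continued fraction. With x_i = (sqrt(1940) + m_i)/d_i and (m_0, d_0) = (0, 1): a_0 = floor(sqrt(1940)) = 44, since 44^2 = 1936 <= 1940 < 2025 = 45^2.
Iterate m_{i+1} = d_i*a_i - m_i, d_{i+1} = (1940 - m_{i+1}^2)/d_i, a_{i+1} = floor((a_0 + m_{i+1})/d_{i+1}):
  m_1 = 1*44 - 0 = 44, d_1 = (1940 - 44^2)/1 = 4/1 = 4, a_1 = floor((44 + 44)/4) = 22.
  m_2 = 4*22 - 44 = 44, d_2 = (1940 - 44^2)/4 = 4/4 = 1, a_2 = floor((44 + 44)/1) = 88.
  m_3 = 1*88 - 44 = 44, d_3 = (1940 - 44^2)/1 = 4/1 = 4: (m_3, d_3) = (m_1, d_1) = (44, 4), so from here the quotients repeat a_1, a_2; the period length is 2.
So sqrt(1940) = [44; (22, 88)] with period length k = 2.
k is even, so the fundamental solution of x^2 - 1940y^2 = 1 is (p_{k-1}, q_{k-1}) = (p_1, q_1); compute convergents through index 1.
Convergents (p_i = a_i*p_{i-1} + p_{i-2}, q_i = a_i*q_{i-1} + q_{i-2} with p_{-2}=0, p_{-1}=1, q_{-2}=1, q_{-1}=0):
  i=0: a_0=44, p_0 = 44*1 + 0 = 44, q_0 = 44*0 + 1 = 1.
  i=1: a_1=22, p_1 = 22*44 + 1 = 969, q_1 = 22*1 + 0 = 22.
Check: 969^2 - 1940*22^2 = 938961 - 938960 = 1, so (x, y) = (969, 22) solves the equation, and by the theorem it is the least positive solution.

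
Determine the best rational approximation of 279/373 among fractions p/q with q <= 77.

Expand x = 279/373 as a continued fraction with the Euclidean algorithm:
  279 = 0*373 + 279, so a_0 = 0.
  373 = 1*279 + 94, so a_1 = 1.
  279 = 2*94 + 91, so a_2 = 2.
  94 = 1*91 + 3, so a_3 = 1.
  91 = 30*3 + 1, so a_4 = 30.
  3 = 3*1 + 0, so a_5 = 3.
so x = [0; 1, 2, 1, 30, 3].
Convergents (p_i = a_i*p_{i-1} + p_{i-2}, q_i = a_i*q_{i-1} + q_{i-2} with p_{-2}=0, p_{-1}=1, q_{-2}=1, q_{-1}=0), until the denominator exceeds 77:
  i=0: a_0=0, p_0 = 0*1 + 0 = 0, q_0 = 0*0 + 1 = 1.
  i=1: a_1=1, p_1 = 1*0 + 1 = 1, q_1 = 1*1 + 0 = 1.
  i=2: a_2=2, p_2 = 2*1 + 0 = 2, q_2 = 2*1 + 1 = 3.
  i=3: a_3=1, p_3 = 1*2 + 1 = 3, q_3 = 1*3 + 1 = 4.
  i=4: a_4=30, p_4 = 30*3 + 2 = 92, q_4 = 30*4 + 3 = 123.
q_4 = 123 > 77, so the last convergent with denominator <= 77 is p_3/q_3 = 3/4.
The closest fraction with denominator <= 77 is either p_3/q_3 or the intermediate fraction (k*p_3 + p_2)/(k*q_3 + q_2) with the largest k >= 1 whose denominator stays <= 77; these approach x as k grows, and every other convergent or intermediate fraction in range is farther away.
Largest k: floor((77 - q_2)/q_3) = floor((77 - 3)/4) = 18.
That gives (18*3 + 2)/(18*4 + 3) = 56/75.
Compare the errors: |x - 3/4| = |279*4 - 3*373|/(373*4) = 3/1492, and |x - 56/75| = |279*75 - 56*373|/(373*75) = 37/27975.
Cross-multiplying, 37*1492 = 55204 < 83925 = 3*27975, so 37/27975 is smaller: the intermediate fraction 56/75 is closer to x than 3/4.

56/75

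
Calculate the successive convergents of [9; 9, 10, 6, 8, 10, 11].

Using the convergent recurrence p_i = a_i*p_{i-1} + p_{i-2}, q_i = a_i*q_{i-1} + q_{i-2} with p_{-2}=0, p_{-1}=1, q_{-2}=1, q_{-1}=0:
  i=0: a_0=9, p_0 = 9*1 + 0 = 9, q_0 = 9*0 + 1 = 1.
  i=1: a_1=9, p_1 = 9*9 + 1 = 82, q_1 = 9*1 + 0 = 9.
  i=2: a_2=10, p_2 = 10*82 + 9 = 829, q_2 = 10*9 + 1 = 91.
  i=3: a_3=6, p_3 = 6*829 + 82 = 5056, q_3 = 6*91 + 9 = 555.
  i=4: a_4=8, p_4 = 8*5056 + 829 = 41277, q_4 = 8*555 + 91 = 4531.
  i=5: a_5=10, p_5 = 10*41277 + 5056 = 417826, q_5 = 10*4531 + 555 = 45865.
  i=6: a_6=11, p_6 = 11*417826 + 41277 = 4637363, q_6 = 11*45865 + 4531 = 509046.

9/1, 82/9, 829/91, 5056/555, 41277/4531, 417826/45865, 4637363/509046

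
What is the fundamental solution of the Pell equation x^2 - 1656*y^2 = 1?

First expand sqrt(1656) as a continued fraction. With x_i = (sqrt(1656) + m_i)/d_i and (m_0, d_0) = (0, 1): a_0 = floor(sqrt(1656)) = 40, since 40^2 = 1600 <= 1656 < 1681 = 41^2.
Iterate m_{i+1} = d_i*a_i - m_i, d_{i+1} = (1656 - m_{i+1}^2)/d_i, a_{i+1} = floor((a_0 + m_{i+1})/d_{i+1}):
  m_1 = 1*40 - 0 = 40, d_1 = (1656 - 40^2)/1 = 56/1 = 56, a_1 = floor((40 + 40)/56) = 1.
  m_2 = 56*1 - 40 = 16, d_2 = (1656 - 16^2)/56 = 1400/56 = 25, a_2 = floor((40 + 16)/25) = 2.
  m_3 = 25*2 - 16 = 34, d_3 = (1656 - 34^2)/25 = 500/25 = 20, a_3 = floor((40 + 34)/20) = 3.
  m_4 = 20*3 - 34 = 26, d_4 = (1656 - 26^2)/20 = 980/20 = 49, a_4 = floor((40 + 26)/49) = 1.
  m_5 = 49*1 - 26 = 23, d_5 = (1656 - 23^2)/49 = 1127/49 = 23, a_5 = floor((40 + 23)/23) = 2.
  m_6 = 23*2 - 23 = 23, d_6 = (1656 - 23^2)/23 = 1127/23 = 49, a_6 = floor((40 + 23)/49) = 1.
  m_7 = 49*1 - 23 = 26, d_7 = (1656 - 26^2)/49 = 980/49 = 20, a_7 = floor((40 + 26)/20) = 3.
  m_8 = 20*3 - 26 = 34, d_8 = (1656 - 34^2)/20 = 500/20 = 25, a_8 = floor((40 + 34)/25) = 2.
  m_9 = 25*2 - 34 = 16, d_9 = (1656 - 16^2)/25 = 1400/25 = 56, a_9 = floor((40 + 16)/56) = 1.
  m_10 = 56*1 - 16 = 40, d_10 = (1656 - 40^2)/56 = 56/56 = 1, a_10 = floor((40 + 40)/1) = 80.
  m_11 = 1*80 - 40 = 40, d_11 = (1656 - 40^2)/1 = 56/1 = 56: (m_11, d_11) = (m_1, d_1) = (40, 56), so from here the quotients repeat a_1, ..., a_10; the period length is 10.
So sqrt(1656) = [40; (1, 2, 3, 1, 2, 1, 3, 2, 1, 80)] with period length k = 10.
k is even, so the fundamental solution of x^2 - 1656y^2 = 1 is (p_{k-1}, q_{k-1}) = (p_9, q_9); compute convergents through index 9.
Convergents (p_i = a_i*p_{i-1} + p_{i-2}, q_i = a_i*q_{i-1} + q_{i-2} with p_{-2}=0, p_{-1}=1, q_{-2}=1, q_{-1}=0):
  i=0: a_0=40, p_0 = 40*1 + 0 = 40, q_0 = 40*0 + 1 = 1.
  i=1: a_1=1, p_1 = 1*40 + 1 = 41, q_1 = 1*1 + 0 = 1.
  i=2: a_2=2, p_2 = 2*41 + 40 = 122, q_2 = 2*1 + 1 = 3.
  i=3: a_3=3, p_3 = 3*122 + 41 = 407, q_3 = 3*3 + 1 = 10.
  i=4: a_4=1, p_4 = 1*407 + 122 = 529, q_4 = 1*10 + 3 = 13.
  i=5: a_5=2, p_5 = 2*529 + 407 = 1465, q_5 = 2*13 + 10 = 36.
  i=6: a_6=1, p_6 = 1*1465 + 529 = 1994, q_6 = 1*36 + 13 = 49.
  i=7: a_7=3, p_7 = 3*1994 + 1465 = 7447, q_7 = 3*49 + 36 = 183.
  i=8: a_8=2, p_8 = 2*7447 + 1994 = 16888, q_8 = 2*183 + 49 = 415.
  i=9: a_9=1, p_9 = 1*16888 + 7447 = 24335, q_9 = 1*415 + 183 = 598.
Check: 24335^2 - 1656*598^2 = 592192225 - 592192224 = 1, so (x, y) = (24335, 598) solves the equation, and by the theorem it is the least positive solution.

(x, y) = (24335, 598)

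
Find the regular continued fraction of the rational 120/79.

[1; 1, 1, 12, 1, 2]

Run the Euclidean algorithm on 120 and 79; the successive quotients are the partial quotients a_0, a_1, ... (each step inverts the fractional part left over by the previous one):
  120 = 1*79 + 41, so a_0 = 1.
  79 = 1*41 + 38, so a_1 = 1.
  41 = 1*38 + 3, so a_2 = 1.
  38 = 12*3 + 2, so a_3 = 12.
  3 = 1*2 + 1, so a_4 = 1.
  2 = 2*1 + 0, so a_5 = 2.
The remainder reaches 0 after 6 divisions, so the expansion has 6 partial quotients, read off in order.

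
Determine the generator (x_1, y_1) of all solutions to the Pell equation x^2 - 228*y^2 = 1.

(x, y) = (151, 10)

First expand sqrt(228) as a continued fraction. With x_i = (sqrt(228) + m_i)/d_i and (m_0, d_0) = (0, 1): a_0 = floor(sqrt(228)) = 15, since 15^2 = 225 <= 228 < 256 = 16^2.
Iterate m_{i+1} = d_i*a_i - m_i, d_{i+1} = (228 - m_{i+1}^2)/d_i, a_{i+1} = floor((a_0 + m_{i+1})/d_{i+1}):
  m_1 = 1*15 - 0 = 15, d_1 = (228 - 15^2)/1 = 3/1 = 3, a_1 = floor((15 + 15)/3) = 10.
  m_2 = 3*10 - 15 = 15, d_2 = (228 - 15^2)/3 = 3/3 = 1, a_2 = floor((15 + 15)/1) = 30.
  m_3 = 1*30 - 15 = 15, d_3 = (228 - 15^2)/1 = 3/1 = 3: (m_3, d_3) = (m_1, d_1) = (15, 3), so from here the quotients repeat a_1, a_2; the period length is 2.
So sqrt(228) = [15; (10, 30)] with period length k = 2.
k is even, so the fundamental solution of x^2 - 228y^2 = 1 is (p_{k-1}, q_{k-1}) = (p_1, q_1); compute convergents through index 1.
Convergents (p_i = a_i*p_{i-1} + p_{i-2}, q_i = a_i*q_{i-1} + q_{i-2} with p_{-2}=0, p_{-1}=1, q_{-2}=1, q_{-1}=0):
  i=0: a_0=15, p_0 = 15*1 + 0 = 15, q_0 = 15*0 + 1 = 1.
  i=1: a_1=10, p_1 = 10*15 + 1 = 151, q_1 = 10*1 + 0 = 10.
Check: 151^2 - 228*10^2 = 22801 - 22800 = 1, so (x, y) = (151, 10) solves the equation, and by the theorem it is the least positive solution.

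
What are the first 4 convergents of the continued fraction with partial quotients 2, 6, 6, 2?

Using the convergent recurrence p_i = a_i*p_{i-1} + p_{i-2}, q_i = a_i*q_{i-1} + q_{i-2} with p_{-2}=0, p_{-1}=1, q_{-2}=1, q_{-1}=0:
  i=0: a_0=2, p_0 = 2*1 + 0 = 2, q_0 = 2*0 + 1 = 1.
  i=1: a_1=6, p_1 = 6*2 + 1 = 13, q_1 = 6*1 + 0 = 6.
  i=2: a_2=6, p_2 = 6*13 + 2 = 80, q_2 = 6*6 + 1 = 37.
  i=3: a_3=2, p_3 = 2*80 + 13 = 173, q_3 = 2*37 + 6 = 80.

2/1, 13/6, 80/37, 173/80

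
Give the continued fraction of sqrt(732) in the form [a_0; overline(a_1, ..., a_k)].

[27; overline(18, 54)]

Write x_i = (sqrt(732) + m_i)/d_i with (m_0, d_0) = (0, 1). a_0 = floor(sqrt(732)) = 27, since 27^2 = 729 <= 732 < 784 = 28^2.
Iterate m_{i+1} = d_i*a_i - m_i, d_{i+1} = (732 - m_{i+1}^2)/d_i, a_{i+1} = floor((a_0 + m_{i+1})/d_{i+1}):
  m_1 = 1*27 - 0 = 27, d_1 = (732 - 27^2)/1 = 3/1 = 3, a_1 = floor((27 + 27)/3) = 18.
  m_2 = 3*18 - 27 = 27, d_2 = (732 - 27^2)/3 = 3/3 = 1, a_2 = floor((27 + 27)/1) = 54.
  m_3 = 1*54 - 27 = 27, d_3 = (732 - 27^2)/1 = 3/1 = 3: (m_3, d_3) = (m_1, d_1) = (27, 3), so from here the quotients repeat a_1, a_2; the period length is 2.
Hence the expansion of sqrt(732) is a_0 = 27 followed by the repeating block 18, 54 (period 2).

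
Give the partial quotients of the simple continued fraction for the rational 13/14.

Run the Euclidean algorithm on 13 and 14; the successive quotients are the partial quotients a_0, a_1, ... (each step inverts the fractional part left over by the previous one):
  13 = 0*14 + 13, so a_0 = 0.
  14 = 1*13 + 1, so a_1 = 1.
  13 = 13*1 + 0, so a_2 = 13.
The remainder reaches 0 after 3 divisions, so the expansion has 3 partial quotients, read off in order.

[0; 1, 13]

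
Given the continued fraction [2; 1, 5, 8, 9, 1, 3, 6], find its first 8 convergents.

Using the convergent recurrence p_i = a_i*p_{i-1} + p_{i-2}, q_i = a_i*q_{i-1} + q_{i-2} with p_{-2}=0, p_{-1}=1, q_{-2}=1, q_{-1}=0:
  i=0: a_0=2, p_0 = 2*1 + 0 = 2, q_0 = 2*0 + 1 = 1.
  i=1: a_1=1, p_1 = 1*2 + 1 = 3, q_1 = 1*1 + 0 = 1.
  i=2: a_2=5, p_2 = 5*3 + 2 = 17, q_2 = 5*1 + 1 = 6.
  i=3: a_3=8, p_3 = 8*17 + 3 = 139, q_3 = 8*6 + 1 = 49.
  i=4: a_4=9, p_4 = 9*139 + 17 = 1268, q_4 = 9*49 + 6 = 447.
  i=5: a_5=1, p_5 = 1*1268 + 139 = 1407, q_5 = 1*447 + 49 = 496.
  i=6: a_6=3, p_6 = 3*1407 + 1268 = 5489, q_6 = 3*496 + 447 = 1935.
  i=7: a_7=6, p_7 = 6*5489 + 1407 = 34341, q_7 = 6*1935 + 496 = 12106.

2/1, 3/1, 17/6, 139/49, 1268/447, 1407/496, 5489/1935, 34341/12106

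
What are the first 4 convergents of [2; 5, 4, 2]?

Using the convergent recurrence p_i = a_i*p_{i-1} + p_{i-2}, q_i = a_i*q_{i-1} + q_{i-2} with p_{-2}=0, p_{-1}=1, q_{-2}=1, q_{-1}=0:
  i=0: a_0=2, p_0 = 2*1 + 0 = 2, q_0 = 2*0 + 1 = 1.
  i=1: a_1=5, p_1 = 5*2 + 1 = 11, q_1 = 5*1 + 0 = 5.
  i=2: a_2=4, p_2 = 4*11 + 2 = 46, q_2 = 4*5 + 1 = 21.
  i=3: a_3=2, p_3 = 2*46 + 11 = 103, q_3 = 2*21 + 5 = 47.

2/1, 11/5, 46/21, 103/47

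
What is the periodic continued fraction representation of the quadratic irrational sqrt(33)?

[5; (1, 2, 1, 10)]

Write x_i = (sqrt(33) + m_i)/d_i with (m_0, d_0) = (0, 1). a_0 = floor(sqrt(33)) = 5, since 5^2 = 25 <= 33 < 36 = 6^2.
Iterate m_{i+1} = d_i*a_i - m_i, d_{i+1} = (33 - m_{i+1}^2)/d_i, a_{i+1} = floor((a_0 + m_{i+1})/d_{i+1}):
  m_1 = 1*5 - 0 = 5, d_1 = (33 - 5^2)/1 = 8/1 = 8, a_1 = floor((5 + 5)/8) = 1.
  m_2 = 8*1 - 5 = 3, d_2 = (33 - 3^2)/8 = 24/8 = 3, a_2 = floor((5 + 3)/3) = 2.
  m_3 = 3*2 - 3 = 3, d_3 = (33 - 3^2)/3 = 24/3 = 8, a_3 = floor((5 + 3)/8) = 1.
  m_4 = 8*1 - 3 = 5, d_4 = (33 - 5^2)/8 = 8/8 = 1, a_4 = floor((5 + 5)/1) = 10.
  m_5 = 1*10 - 5 = 5, d_5 = (33 - 5^2)/1 = 8/1 = 8: (m_5, d_5) = (m_1, d_1) = (5, 8), so from here the quotients repeat a_1, ..., a_4; the period length is 4.
Hence the expansion of sqrt(33) is a_0 = 5 followed by the repeating block 1, 2, 1, 10 (period 4).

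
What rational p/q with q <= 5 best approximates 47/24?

2/1

Expand x = 47/24 as a continued fraction with the Euclidean algorithm:
  47 = 1*24 + 23, so a_0 = 1.
  24 = 1*23 + 1, so a_1 = 1.
  23 = 23*1 + 0, so a_2 = 23.
so x = [1; 1, 23].
Convergents (p_i = a_i*p_{i-1} + p_{i-2}, q_i = a_i*q_{i-1} + q_{i-2} with p_{-2}=0, p_{-1}=1, q_{-2}=1, q_{-1}=0), until the denominator exceeds 5:
  i=0: a_0=1, p_0 = 1*1 + 0 = 1, q_0 = 1*0 + 1 = 1.
  i=1: a_1=1, p_1 = 1*1 + 1 = 2, q_1 = 1*1 + 0 = 1.
  i=2: a_2=23, p_2 = 23*2 + 1 = 47, q_2 = 23*1 + 1 = 24.
q_2 = 24 > 5, so the last convergent with denominator <= 5 is p_1/q_1 = 2/1.
The closest fraction with denominator <= 5 is either p_1/q_1 or the intermediate fraction (k*p_1 + p_0)/(k*q_1 + q_0) with the largest k >= 1 whose denominator stays <= 5; these approach x as k grows, and every other convergent or intermediate fraction in range is farther away.
Largest k: floor((5 - q_0)/q_1) = floor((5 - 1)/1) = 4.
That gives (4*2 + 1)/(4*1 + 1) = 9/5.
Compare the errors: |x - 2/1| = |47*1 - 2*24|/(24*1) = 1/24, and |x - 9/5| = |47*5 - 9*24|/(24*5) = 19/120.
Cross-multiplying, 1*120 = 120 < 456 = 19*24, so 1/24 is smaller: the convergent 2/1 is closer to x than 9/5.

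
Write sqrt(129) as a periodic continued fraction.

[11; (2, 1, 3, 1, 6, 1, 3, 1, 2, 22)]

Write x_i = (sqrt(129) + m_i)/d_i with (m_0, d_0) = (0, 1). a_0 = floor(sqrt(129)) = 11, since 11^2 = 121 <= 129 < 144 = 12^2.
Iterate m_{i+1} = d_i*a_i - m_i, d_{i+1} = (129 - m_{i+1}^2)/d_i, a_{i+1} = floor((a_0 + m_{i+1})/d_{i+1}):
  m_1 = 1*11 - 0 = 11, d_1 = (129 - 11^2)/1 = 8/1 = 8, a_1 = floor((11 + 11)/8) = 2.
  m_2 = 8*2 - 11 = 5, d_2 = (129 - 5^2)/8 = 104/8 = 13, a_2 = floor((11 + 5)/13) = 1.
  m_3 = 13*1 - 5 = 8, d_3 = (129 - 8^2)/13 = 65/13 = 5, a_3 = floor((11 + 8)/5) = 3.
  m_4 = 5*3 - 8 = 7, d_4 = (129 - 7^2)/5 = 80/5 = 16, a_4 = floor((11 + 7)/16) = 1.
  m_5 = 16*1 - 7 = 9, d_5 = (129 - 9^2)/16 = 48/16 = 3, a_5 = floor((11 + 9)/3) = 6.
  m_6 = 3*6 - 9 = 9, d_6 = (129 - 9^2)/3 = 48/3 = 16, a_6 = floor((11 + 9)/16) = 1.
  m_7 = 16*1 - 9 = 7, d_7 = (129 - 7^2)/16 = 80/16 = 5, a_7 = floor((11 + 7)/5) = 3.
  m_8 = 5*3 - 7 = 8, d_8 = (129 - 8^2)/5 = 65/5 = 13, a_8 = floor((11 + 8)/13) = 1.
  m_9 = 13*1 - 8 = 5, d_9 = (129 - 5^2)/13 = 104/13 = 8, a_9 = floor((11 + 5)/8) = 2.
  m_10 = 8*2 - 5 = 11, d_10 = (129 - 11^2)/8 = 8/8 = 1, a_10 = floor((11 + 11)/1) = 22.
  m_11 = 1*22 - 11 = 11, d_11 = (129 - 11^2)/1 = 8/1 = 8: (m_11, d_11) = (m_1, d_1) = (11, 8), so from here the quotients repeat a_1, ..., a_10; the period length is 10.
Hence the expansion of sqrt(129) is a_0 = 11 followed by the repeating block 2, 1, 3, 1, 6, 1, 3, 1, 2, 22 (period 10).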